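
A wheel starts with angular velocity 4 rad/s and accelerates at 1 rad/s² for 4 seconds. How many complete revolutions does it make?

θ = ω₀t + ½αt² = 4×4 + ½×1×4² = 24.0 rad
Total revolutions = θ/(2π) = 24.0/(2π) = 3.82
Complete revolutions = ⌊3.82⌋ = 3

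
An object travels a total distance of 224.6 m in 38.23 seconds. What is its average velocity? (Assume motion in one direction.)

v_avg = Δd / Δt = 224.6 / 38.23 = 5.87 m/s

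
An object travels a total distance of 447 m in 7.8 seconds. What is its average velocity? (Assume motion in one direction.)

v_avg = Δd / Δt = 447 / 7.8 = 57.31 m/s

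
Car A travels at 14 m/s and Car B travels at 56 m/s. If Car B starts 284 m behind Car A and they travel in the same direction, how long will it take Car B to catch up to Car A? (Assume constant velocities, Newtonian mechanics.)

Relative speed: v_rel = 56 - 14 = 42 m/s
Time to catch: t = d₀/v_rel = 284/42 = 6.76 s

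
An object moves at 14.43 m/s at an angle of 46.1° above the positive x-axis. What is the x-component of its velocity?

vₓ = v cos(θ) = 14.43 × cos(46.1°) = 10.01 m/s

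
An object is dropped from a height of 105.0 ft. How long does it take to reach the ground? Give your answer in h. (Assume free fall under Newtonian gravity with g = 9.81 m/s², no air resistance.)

h = 105.0 ft × 0.3048 = 32.004 m
t = √(2h/g) = √(2 × 32.004 / 9.81) = 2.55436 s
t = 2.55436 s / 3600.0 = 0.0007095 h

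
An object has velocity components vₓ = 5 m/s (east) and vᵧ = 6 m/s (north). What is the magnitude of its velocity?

|v| = √(vₓ² + vᵧ²) = √(5² + 6²) = √(61) = 7.81 m/s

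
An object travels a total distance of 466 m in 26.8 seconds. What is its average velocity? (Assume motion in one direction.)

v_avg = Δd / Δt = 466 / 26.8 = 17.39 m/s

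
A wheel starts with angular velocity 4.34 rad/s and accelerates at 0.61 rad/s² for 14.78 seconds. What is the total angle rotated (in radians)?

θ = ω₀t + ½αt² = 4.34×14.78 + ½×0.61×14.78² = 130.77 rad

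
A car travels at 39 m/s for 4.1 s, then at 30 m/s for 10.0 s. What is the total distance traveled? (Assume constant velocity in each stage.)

d₁ = v₁t₁ = 39 × 4.1 = 159.9 m
d₂ = v₂t₂ = 30 × 10.0 = 300.0 m
d_total = 159.9 + 300.0 = 459.9 m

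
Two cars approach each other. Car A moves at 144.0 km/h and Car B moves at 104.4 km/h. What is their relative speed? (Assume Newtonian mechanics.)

v_rel = v_A + v_B = 144.0 + 104.4 = 248.4 km/h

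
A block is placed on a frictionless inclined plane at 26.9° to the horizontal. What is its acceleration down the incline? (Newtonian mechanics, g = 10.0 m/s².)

a = g sin(θ) = 10.0 × sin(26.9°) = 10.0 × 0.4524 = 4.52 m/s²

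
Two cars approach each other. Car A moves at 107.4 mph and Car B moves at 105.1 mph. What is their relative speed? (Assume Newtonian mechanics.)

v_rel = v_A + v_B = 107.4 + 105.1 = 212.5 mph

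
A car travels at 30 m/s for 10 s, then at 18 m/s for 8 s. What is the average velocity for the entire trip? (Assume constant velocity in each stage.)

d₁ = v₁t₁ = 30 × 10 = 300 m
d₂ = v₂t₂ = 18 × 8 = 144 m
d_total = 444 m, t_total = 18 s
v_avg = d_total/t_total = 444/18 = 24.67 m/s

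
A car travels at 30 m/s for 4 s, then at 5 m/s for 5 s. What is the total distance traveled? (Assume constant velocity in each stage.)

d₁ = v₁t₁ = 30 × 4 = 120 m
d₂ = v₂t₂ = 5 × 5 = 25 m
d_total = 120 + 25 = 145 m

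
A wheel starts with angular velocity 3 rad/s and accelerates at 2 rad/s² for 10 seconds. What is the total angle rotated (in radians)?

θ = ω₀t + ½αt² = 3×10 + ½×2×10² = 130.0 rad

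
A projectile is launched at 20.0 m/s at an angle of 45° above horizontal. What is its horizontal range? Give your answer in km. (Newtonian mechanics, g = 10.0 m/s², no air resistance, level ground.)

R = v₀² × sin(2θ) / g = 20.0² × sin(2 × 45°) / 10.0 = 400.0 × 1.0 / 10.0 = 40.0 m
R = 40.0 m / 1000.0 = 0.04 km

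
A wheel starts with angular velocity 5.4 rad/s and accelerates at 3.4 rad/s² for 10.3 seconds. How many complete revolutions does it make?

θ = ω₀t + ½αt² = 5.4×10.3 + ½×3.4×10.3² = 235.973 rad
Total revolutions = θ/(2π) = 235.973/(2π) = 37.56
Complete revolutions = ⌊37.56⌋ = 37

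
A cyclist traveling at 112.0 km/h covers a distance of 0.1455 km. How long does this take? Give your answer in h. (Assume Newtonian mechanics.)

d = 0.1455 km × 1000.0 = 145.5 m
v = 112.0 km/h × 0.2777777777777778 = 31.1111 m/s
t = d / v = 145.5 / 31.1111 = 4.67679 s
t = 4.67679 s / 3600.0 = 0.001299 h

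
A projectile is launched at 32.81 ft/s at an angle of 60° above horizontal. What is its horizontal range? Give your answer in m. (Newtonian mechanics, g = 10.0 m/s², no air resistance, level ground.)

v₀ = 32.81 ft/s × 0.3048 = 10.0005 m/s
R = v₀² × sin(2θ) / g = 10.0005² × sin(2 × 60°) / 10.0 = 100.01 × 0.866025 / 10.0 = 8.661 m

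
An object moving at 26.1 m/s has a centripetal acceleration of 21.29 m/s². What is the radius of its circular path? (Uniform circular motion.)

r = v²/a_c = 26.1²/21.29 = 32.0 m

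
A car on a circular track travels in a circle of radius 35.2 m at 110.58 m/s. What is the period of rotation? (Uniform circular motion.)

T = 2πr/v = 2π×35.2/110.58 = 2.0 s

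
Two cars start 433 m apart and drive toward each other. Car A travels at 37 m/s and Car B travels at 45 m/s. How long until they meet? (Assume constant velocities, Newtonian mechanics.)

Combined speed: v_combined = 37 + 45 = 82 m/s
Time to meet: t = d/v_combined = 433/82 = 5.28 s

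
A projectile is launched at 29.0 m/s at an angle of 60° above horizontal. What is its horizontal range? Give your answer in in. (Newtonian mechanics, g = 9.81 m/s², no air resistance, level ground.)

R = v₀² × sin(2θ) / g = 29.0² × sin(2 × 60°) / 9.81 = 841.0 × 0.866025 / 9.81 = 74.2433 m
R = 74.2433 m / 0.0254 = 2923 in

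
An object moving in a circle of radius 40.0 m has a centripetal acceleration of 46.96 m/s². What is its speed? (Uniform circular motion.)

v = √(a_c × r) = √(46.96 × 40.0) = 43.34 m/s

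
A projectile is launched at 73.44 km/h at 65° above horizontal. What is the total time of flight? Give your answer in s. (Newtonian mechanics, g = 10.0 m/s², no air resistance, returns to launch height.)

v₀ = 73.44 km/h × 0.2777777777777778 = 20.4 m/s
T = 2 × v₀ × sin(θ) / g = 2 × 20.4 × sin(65°) / 10.0 = 2 × 20.4 × 0.906308 / 10.0 = 3.698 s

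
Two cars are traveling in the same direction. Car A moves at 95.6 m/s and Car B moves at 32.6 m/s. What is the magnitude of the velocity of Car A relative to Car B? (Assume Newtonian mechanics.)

v_rel = |v_A - v_B| = |95.6 - 32.6| = 63.0 m/s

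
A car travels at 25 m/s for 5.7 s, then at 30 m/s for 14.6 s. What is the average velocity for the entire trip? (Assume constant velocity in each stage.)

d₁ = v₁t₁ = 25 × 5.7 = 142.5 m
d₂ = v₂t₂ = 30 × 14.6 = 438.0 m
d_total = 580.5 m, t_total = 20.3 s
v_avg = d_total/t_total = 580.5/20.3 = 28.6 m/s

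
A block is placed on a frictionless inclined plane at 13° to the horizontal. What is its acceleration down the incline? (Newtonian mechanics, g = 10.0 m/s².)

a = g sin(θ) = 10.0 × sin(13°) = 10.0 × 0.225 = 2.25 m/s²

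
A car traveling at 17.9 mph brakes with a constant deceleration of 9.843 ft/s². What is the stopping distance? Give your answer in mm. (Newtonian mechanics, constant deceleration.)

v₀ = 17.9 mph × 0.44704 = 8.00202 m/s
a = 9.843 ft/s² × 0.3048 = 3.00015 m/s²
d = v₀² / (2a) = 8.00202² / (2 × 3.00015) = 64.0323 / 6.0003 = 10.6715 m
d = 10.6715 m / 0.001 = 10670 mm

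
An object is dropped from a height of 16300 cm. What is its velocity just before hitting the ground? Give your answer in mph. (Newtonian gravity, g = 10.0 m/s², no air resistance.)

h = 16300 cm × 0.01 = 163.0 m
v = √(2gh) = √(2 × 10.0 × 163.0) = 57.0964 m/s
v = 57.0964 m/s / 0.44704 = 127.7 mph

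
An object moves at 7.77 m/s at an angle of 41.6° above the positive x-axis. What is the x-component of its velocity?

vₓ = v cos(θ) = 7.77 × cos(41.6°) = 5.81 m/s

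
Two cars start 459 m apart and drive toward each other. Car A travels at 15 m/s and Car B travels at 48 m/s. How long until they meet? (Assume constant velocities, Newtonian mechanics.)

Combined speed: v_combined = 15 + 48 = 63 m/s
Time to meet: t = d/v_combined = 459/63 = 7.29 s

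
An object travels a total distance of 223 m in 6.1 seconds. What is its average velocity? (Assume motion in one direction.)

v_avg = Δd / Δt = 223 / 6.1 = 36.56 m/s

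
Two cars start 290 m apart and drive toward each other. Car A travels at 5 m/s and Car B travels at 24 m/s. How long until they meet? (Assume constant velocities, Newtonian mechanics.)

Combined speed: v_combined = 5 + 24 = 29 m/s
Time to meet: t = d/v_combined = 290/29 = 10.0 s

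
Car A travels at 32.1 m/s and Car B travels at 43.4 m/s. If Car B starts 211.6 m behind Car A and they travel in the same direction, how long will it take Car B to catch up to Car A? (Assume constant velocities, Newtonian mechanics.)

Relative speed: v_rel = 43.4 - 32.1 = 11.3 m/s
Time to catch: t = d₀/v_rel = 211.6/11.3 = 18.73 s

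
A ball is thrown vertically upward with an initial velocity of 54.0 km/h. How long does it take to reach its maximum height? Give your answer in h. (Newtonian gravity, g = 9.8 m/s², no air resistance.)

v₀ = 54.0 km/h × 0.2777777777777778 = 15.0 m/s
t_up = v₀ / g = 15.0 / 9.8 = 1.53061 s
t_up = 1.53061 s / 3600.0 = 0.0004252 h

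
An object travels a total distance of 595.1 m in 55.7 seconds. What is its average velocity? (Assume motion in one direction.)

v_avg = Δd / Δt = 595.1 / 55.7 = 10.68 m/s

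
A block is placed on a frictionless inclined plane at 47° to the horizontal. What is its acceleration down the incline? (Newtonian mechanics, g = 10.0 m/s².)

a = g sin(θ) = 10.0 × sin(47°) = 10.0 × 0.7314 = 7.31 m/s²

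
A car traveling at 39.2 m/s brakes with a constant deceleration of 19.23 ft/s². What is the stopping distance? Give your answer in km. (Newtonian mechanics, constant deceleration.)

a = 19.23 ft/s² × 0.3048 = 5.8613 m/s²
d = v₀² / (2a) = 39.2² / (2 × 5.8613) = 1536.64 / 11.7226 = 131.084 m
d = 131.084 m / 1000.0 = 0.1311 km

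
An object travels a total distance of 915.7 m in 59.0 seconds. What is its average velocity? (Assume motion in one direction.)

v_avg = Δd / Δt = 915.7 / 59.0 = 15.52 m/s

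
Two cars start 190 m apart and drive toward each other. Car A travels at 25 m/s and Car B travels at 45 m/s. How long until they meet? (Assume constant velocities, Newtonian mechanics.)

Combined speed: v_combined = 25 + 45 = 70 m/s
Time to meet: t = d/v_combined = 190/70 = 2.71 s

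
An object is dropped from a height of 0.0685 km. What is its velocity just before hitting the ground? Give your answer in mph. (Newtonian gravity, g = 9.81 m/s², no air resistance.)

h = 0.0685 km × 1000.0 = 68.5 m
v = √(2gh) = √(2 × 9.81 × 68.5) = 36.6602 m/s
v = 36.6602 m/s / 0.44704 = 82.01 mph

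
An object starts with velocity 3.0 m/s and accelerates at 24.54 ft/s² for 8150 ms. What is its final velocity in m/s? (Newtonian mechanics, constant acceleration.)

a = 24.54 ft/s² × 0.3048 = 7.47979 m/s²
t = 8150 ms × 0.001 = 8.15 s
v = v₀ + a × t = 3.0 + 7.47979 × 8.15 = 63.96 m/s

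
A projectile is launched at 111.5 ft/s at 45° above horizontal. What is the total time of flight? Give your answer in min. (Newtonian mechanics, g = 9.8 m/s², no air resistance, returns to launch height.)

v₀ = 111.5 ft/s × 0.3048 = 33.9852 m/s
T = 2 × v₀ × sin(θ) / g = 2 × 33.9852 × sin(45°) / 9.8 = 2 × 33.9852 × 0.707107 / 9.8 = 4.90432 s
T = 4.90432 s / 60.0 = 0.08174 min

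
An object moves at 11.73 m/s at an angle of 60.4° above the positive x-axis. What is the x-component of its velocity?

vₓ = v cos(θ) = 11.73 × cos(60.4°) = 5.79 m/s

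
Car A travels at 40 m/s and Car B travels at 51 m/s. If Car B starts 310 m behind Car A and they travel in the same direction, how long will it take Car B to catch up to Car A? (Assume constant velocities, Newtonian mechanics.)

Relative speed: v_rel = 51 - 40 = 11 m/s
Time to catch: t = d₀/v_rel = 310/11 = 28.18 s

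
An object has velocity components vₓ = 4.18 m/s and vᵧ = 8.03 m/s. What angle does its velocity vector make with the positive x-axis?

θ = arctan(vᵧ/vₓ) = arctan(8.03/4.18) = 62.5°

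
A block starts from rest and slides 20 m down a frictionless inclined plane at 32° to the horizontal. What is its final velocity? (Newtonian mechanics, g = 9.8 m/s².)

a = g sin(θ) = 9.8 × sin(32°) = 5.1932 m/s²
v = √(2ad) = √(2 × 5.1932 × 20) = 14.41 m/s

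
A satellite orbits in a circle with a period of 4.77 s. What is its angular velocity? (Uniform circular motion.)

ω = 2π/T = 2π/4.77 = 1.3172 rad/s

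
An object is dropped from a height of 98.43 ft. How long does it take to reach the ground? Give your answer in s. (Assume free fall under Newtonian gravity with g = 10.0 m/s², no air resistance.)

h = 98.43 ft × 0.3048 = 30.0015 m
t = √(2h/g) = √(2 × 30.0015 / 10.0) = 2.45 s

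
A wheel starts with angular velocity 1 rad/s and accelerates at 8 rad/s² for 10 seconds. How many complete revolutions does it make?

θ = ω₀t + ½αt² = 1×10 + ½×8×10² = 410.0 rad
Total revolutions = θ/(2π) = 410.0/(2π) = 65.25
Complete revolutions = ⌊65.25⌋ = 65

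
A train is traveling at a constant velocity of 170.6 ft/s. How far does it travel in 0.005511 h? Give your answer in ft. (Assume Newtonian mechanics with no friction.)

v = 170.6 ft/s × 0.3048 = 51.9989 m/s
t = 0.005511 h × 3600.0 = 19.8396 s
d = v × t = 51.9989 × 19.8396 = 1031.64 m
d = 1031.64 m / 0.3048 = 3385 ft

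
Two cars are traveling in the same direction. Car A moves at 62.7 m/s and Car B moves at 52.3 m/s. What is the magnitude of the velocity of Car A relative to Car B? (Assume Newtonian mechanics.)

v_rel = |v_A - v_B| = |62.7 - 52.3| = 10.4 m/s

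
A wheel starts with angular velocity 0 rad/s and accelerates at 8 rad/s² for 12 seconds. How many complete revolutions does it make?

θ = ω₀t + ½αt² = 0×12 + ½×8×12² = 576.0 rad
Total revolutions = θ/(2π) = 576.0/(2π) = 91.67
Complete revolutions = ⌊91.67⌋ = 91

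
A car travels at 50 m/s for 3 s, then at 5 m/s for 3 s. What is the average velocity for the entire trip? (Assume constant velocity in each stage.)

d₁ = v₁t₁ = 50 × 3 = 150 m
d₂ = v₂t₂ = 5 × 3 = 15 m
d_total = 165 m, t_total = 6 s
v_avg = d_total/t_total = 165/6 = 27.5 m/s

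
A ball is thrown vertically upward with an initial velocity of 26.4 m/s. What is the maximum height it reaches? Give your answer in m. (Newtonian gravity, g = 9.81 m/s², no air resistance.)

h_max = v₀² / (2g) = 26.4² / (2 × 9.81) = 696.96 / 19.62 = 35.52 m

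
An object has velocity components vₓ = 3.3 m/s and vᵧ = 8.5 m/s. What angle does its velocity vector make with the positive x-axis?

θ = arctan(vᵧ/vₓ) = arctan(8.5/3.3) = 68.78°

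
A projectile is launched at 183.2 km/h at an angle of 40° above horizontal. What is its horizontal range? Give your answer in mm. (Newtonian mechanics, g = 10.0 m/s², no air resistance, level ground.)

v₀ = 183.2 km/h × 0.2777777777777778 = 50.8889 m/s
R = v₀² × sin(2θ) / g = 50.8889² × sin(2 × 40°) / 10.0 = 2589.68 × 0.984808 / 10.0 = 255.034 m
R = 255.034 m / 0.001 = 255000 mm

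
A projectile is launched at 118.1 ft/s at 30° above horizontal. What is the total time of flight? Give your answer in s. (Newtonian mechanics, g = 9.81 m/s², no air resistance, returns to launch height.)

v₀ = 118.1 ft/s × 0.3048 = 35.9969 m/s
T = 2 × v₀ × sin(θ) / g = 2 × 35.9969 × sin(30°) / 9.81 = 2 × 35.9969 × 0.5 / 9.81 = 3.669 s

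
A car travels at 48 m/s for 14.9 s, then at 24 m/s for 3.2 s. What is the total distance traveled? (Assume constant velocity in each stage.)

d₁ = v₁t₁ = 48 × 14.9 = 715.2 m
d₂ = v₂t₂ = 24 × 3.2 = 76.8 m
d_total = 715.2 + 76.8 = 792.0 m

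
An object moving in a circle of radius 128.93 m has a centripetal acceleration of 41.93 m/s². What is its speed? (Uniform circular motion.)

v = √(a_c × r) = √(41.93 × 128.93) = 73.53 m/s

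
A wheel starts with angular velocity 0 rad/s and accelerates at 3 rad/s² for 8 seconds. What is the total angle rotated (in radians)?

θ = ω₀t + ½αt² = 0×8 + ½×3×8² = 96.0 rad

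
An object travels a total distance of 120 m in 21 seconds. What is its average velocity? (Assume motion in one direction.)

v_avg = Δd / Δt = 120 / 21 = 5.71 m/s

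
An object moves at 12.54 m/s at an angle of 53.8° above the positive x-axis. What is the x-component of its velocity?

vₓ = v cos(θ) = 12.54 × cos(53.8°) = 7.41 m/s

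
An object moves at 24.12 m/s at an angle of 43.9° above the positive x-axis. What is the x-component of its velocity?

vₓ = v cos(θ) = 24.12 × cos(43.9°) = 17.38 m/s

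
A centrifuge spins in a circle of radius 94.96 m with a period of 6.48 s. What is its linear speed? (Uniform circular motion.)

v = 2πr/T = 2π×94.96/6.48 = 92.08 m/s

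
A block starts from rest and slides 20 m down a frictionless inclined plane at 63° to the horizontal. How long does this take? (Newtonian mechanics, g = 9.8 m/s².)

a = g sin(θ) = 9.8 × sin(63°) = 8.7319 m/s²
t = √(2d/a) = √(2 × 20 / 8.7319) = 2.14 s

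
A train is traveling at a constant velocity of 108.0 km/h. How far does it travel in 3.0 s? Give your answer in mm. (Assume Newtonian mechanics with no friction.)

v = 108.0 km/h × 0.2777777777777778 = 30.0 m/s
d = v × t = 30.0 × 3.0 = 90.0 m
d = 90.0 m / 0.001 = 90000 mm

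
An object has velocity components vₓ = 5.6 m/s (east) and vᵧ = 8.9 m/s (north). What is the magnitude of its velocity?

|v| = √(vₓ² + vᵧ²) = √(5.6² + 8.9²) = √(110.57) = 10.52 m/s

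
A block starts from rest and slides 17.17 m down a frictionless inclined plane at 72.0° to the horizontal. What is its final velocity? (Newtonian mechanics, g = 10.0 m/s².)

a = g sin(θ) = 10.0 × sin(72.0°) = 9.5106 m/s²
v = √(2ad) = √(2 × 9.5106 × 17.17) = 18.07 m/s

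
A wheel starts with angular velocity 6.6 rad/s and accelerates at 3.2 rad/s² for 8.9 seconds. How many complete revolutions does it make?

θ = ω₀t + ½αt² = 6.6×8.9 + ½×3.2×8.9² = 185.476 rad
Total revolutions = θ/(2π) = 185.476/(2π) = 29.52
Complete revolutions = ⌊29.52⌋ = 29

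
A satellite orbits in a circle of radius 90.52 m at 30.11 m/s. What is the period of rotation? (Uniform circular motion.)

T = 2πr/v = 2π×90.52/30.11 = 18.89 s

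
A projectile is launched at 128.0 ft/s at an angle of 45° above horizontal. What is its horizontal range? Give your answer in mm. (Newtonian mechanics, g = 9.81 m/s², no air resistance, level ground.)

v₀ = 128.0 ft/s × 0.3048 = 39.0144 m/s
R = v₀² × sin(2θ) / g = 39.0144² × sin(2 × 45°) / 9.81 = 1522.12 × 1.0 / 9.81 = 155.16 m
R = 155.16 m / 0.001 = 155200 mm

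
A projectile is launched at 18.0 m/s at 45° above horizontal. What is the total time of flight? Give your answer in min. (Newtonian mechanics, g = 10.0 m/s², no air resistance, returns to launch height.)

T = 2 × v₀ × sin(θ) / g = 2 × 18.0 × sin(45°) / 10.0 = 2 × 18.0 × 0.707107 / 10.0 = 2.54559 s
T = 2.54559 s / 60.0 = 0.04243 min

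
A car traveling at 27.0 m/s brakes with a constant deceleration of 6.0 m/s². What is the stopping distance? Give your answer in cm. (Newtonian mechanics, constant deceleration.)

d = v₀² / (2a) = 27.0² / (2 × 6.0) = 729.0 / 12.0 = 60.75 m
d = 60.75 m / 0.01 = 6075 cm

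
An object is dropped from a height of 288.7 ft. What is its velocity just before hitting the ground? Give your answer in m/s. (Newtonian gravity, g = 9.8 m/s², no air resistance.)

h = 288.7 ft × 0.3048 = 87.9958 m
v = √(2gh) = √(2 × 9.8 × 87.9958) = 41.53 m/s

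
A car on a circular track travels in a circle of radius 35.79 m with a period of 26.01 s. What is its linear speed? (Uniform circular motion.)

v = 2πr/T = 2π×35.79/26.01 = 8.65 m/s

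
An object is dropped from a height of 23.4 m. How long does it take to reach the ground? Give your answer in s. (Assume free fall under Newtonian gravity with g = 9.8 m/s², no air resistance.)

t = √(2h/g) = √(2 × 23.4 / 9.8) = 2.185 s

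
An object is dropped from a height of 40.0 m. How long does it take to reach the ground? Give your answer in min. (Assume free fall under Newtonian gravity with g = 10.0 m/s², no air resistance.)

t = √(2h/g) = √(2 × 40.0 / 10.0) = 2.82843 s
t = 2.82843 s / 60.0 = 0.04714 min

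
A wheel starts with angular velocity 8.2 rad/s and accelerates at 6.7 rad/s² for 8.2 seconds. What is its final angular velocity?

ω = ω₀ + αt = 8.2 + 6.7 × 8.2 = 63.14 rad/s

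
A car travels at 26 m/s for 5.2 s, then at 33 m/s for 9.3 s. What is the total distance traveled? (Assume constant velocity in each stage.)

d₁ = v₁t₁ = 26 × 5.2 = 135.2 m
d₂ = v₂t₂ = 33 × 9.3 = 306.9 m
d_total = 135.2 + 306.9 = 442.1 m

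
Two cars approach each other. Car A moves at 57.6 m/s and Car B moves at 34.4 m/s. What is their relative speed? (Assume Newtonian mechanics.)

v_rel = v_A + v_B = 57.6 + 34.4 = 92.0 m/s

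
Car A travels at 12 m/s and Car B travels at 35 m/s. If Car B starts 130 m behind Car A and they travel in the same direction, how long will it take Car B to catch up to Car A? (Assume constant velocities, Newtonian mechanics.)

Relative speed: v_rel = 35 - 12 = 23 m/s
Time to catch: t = d₀/v_rel = 130/23 = 5.65 s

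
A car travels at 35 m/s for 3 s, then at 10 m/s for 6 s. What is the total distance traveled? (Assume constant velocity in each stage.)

d₁ = v₁t₁ = 35 × 3 = 105 m
d₂ = v₂t₂ = 10 × 6 = 60 m
d_total = 105 + 60 = 165 m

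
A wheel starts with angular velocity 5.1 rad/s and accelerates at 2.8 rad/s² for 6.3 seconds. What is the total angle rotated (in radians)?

θ = ω₀t + ½αt² = 5.1×6.3 + ½×2.8×6.3² = 87.7 rad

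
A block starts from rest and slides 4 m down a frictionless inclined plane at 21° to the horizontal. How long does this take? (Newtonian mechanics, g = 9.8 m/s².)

a = g sin(θ) = 9.8 × sin(21°) = 3.512 m/s²
t = √(2d/a) = √(2 × 4 / 3.512) = 1.51 s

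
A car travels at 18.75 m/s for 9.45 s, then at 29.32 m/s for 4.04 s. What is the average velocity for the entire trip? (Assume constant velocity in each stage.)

d₁ = v₁t₁ = 18.75 × 9.45 = 177.1875 m
d₂ = v₂t₂ = 29.32 × 4.04 = 118.4528 m
d_total = 295.6403 m, t_total = 13.49 s
v_avg = d_total/t_total = 295.6403/13.49 = 21.92 m/s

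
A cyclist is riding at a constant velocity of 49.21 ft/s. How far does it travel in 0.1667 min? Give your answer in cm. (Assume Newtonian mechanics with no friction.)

v = 49.21 ft/s × 0.3048 = 14.9992 m/s
t = 0.1667 min × 60.0 = 10.002 s
d = v × t = 14.9992 × 10.002 = 150.022 m
d = 150.022 m / 0.01 = 15000 cm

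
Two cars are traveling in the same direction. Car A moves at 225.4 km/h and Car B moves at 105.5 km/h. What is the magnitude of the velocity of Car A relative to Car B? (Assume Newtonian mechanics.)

v_rel = |v_A - v_B| = |225.4 - 105.5| = 119.9 km/h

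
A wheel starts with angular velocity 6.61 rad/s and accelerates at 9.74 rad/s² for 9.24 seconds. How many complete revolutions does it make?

θ = ω₀t + ½αt² = 6.61×9.24 + ½×9.74×9.24² = 476.865312 rad
Total revolutions = θ/(2π) = 476.865312/(2π) = 75.9
Complete revolutions = ⌊75.9⌋ = 75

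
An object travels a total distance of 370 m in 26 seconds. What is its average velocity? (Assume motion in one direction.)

v_avg = Δd / Δt = 370 / 26 = 14.23 m/s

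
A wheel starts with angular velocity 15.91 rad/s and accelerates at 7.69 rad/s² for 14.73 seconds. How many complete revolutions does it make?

θ = ω₀t + ½αt² = 15.91×14.73 + ½×7.69×14.73² = 1068.6151005 rad
Total revolutions = θ/(2π) = 1068.6151005/(2π) = 170.08
Complete revolutions = ⌊170.08⌋ = 170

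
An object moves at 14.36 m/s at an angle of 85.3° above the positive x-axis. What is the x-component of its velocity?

vₓ = v cos(θ) = 14.36 × cos(85.3°) = 1.18 m/s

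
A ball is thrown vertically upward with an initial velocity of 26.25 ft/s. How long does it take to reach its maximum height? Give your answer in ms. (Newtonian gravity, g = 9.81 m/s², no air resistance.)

v₀ = 26.25 ft/s × 0.3048 = 8.001 m/s
t_up = v₀ / g = 8.001 / 9.81 = 0.815596 s
t_up = 0.815596 s / 0.001 = 815.6 ms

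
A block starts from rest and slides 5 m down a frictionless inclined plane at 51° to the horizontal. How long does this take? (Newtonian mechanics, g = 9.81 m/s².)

a = g sin(θ) = 9.81 × sin(51°) = 7.6238 m/s²
t = √(2d/a) = √(2 × 5 / 7.6238) = 1.15 s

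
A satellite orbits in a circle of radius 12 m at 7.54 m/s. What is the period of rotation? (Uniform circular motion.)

T = 2πr/v = 2π×12/7.54 = 10.0 s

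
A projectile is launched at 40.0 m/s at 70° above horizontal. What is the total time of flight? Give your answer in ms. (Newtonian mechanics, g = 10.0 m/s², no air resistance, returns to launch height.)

T = 2 × v₀ × sin(θ) / g = 2 × 40.0 × sin(70°) / 10.0 = 2 × 40.0 × 0.939693 / 10.0 = 7.51754 s
T = 7.51754 s / 0.001 = 7518 ms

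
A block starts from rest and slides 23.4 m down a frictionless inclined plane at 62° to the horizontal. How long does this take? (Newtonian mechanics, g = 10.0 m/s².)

a = g sin(θ) = 10.0 × sin(62°) = 8.8295 m/s²
t = √(2d/a) = √(2 × 23.4 / 8.8295) = 2.3 s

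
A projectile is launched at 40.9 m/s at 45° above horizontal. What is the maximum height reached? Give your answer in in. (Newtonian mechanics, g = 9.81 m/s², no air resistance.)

H = v₀² × sin²(θ) / (2g) = 40.9² × sin(45°)² / (2 × 9.81) = 1672.81 × 0.5 / 19.62 = 42.6302 m
H = 42.6302 m / 0.0254 = 1678 in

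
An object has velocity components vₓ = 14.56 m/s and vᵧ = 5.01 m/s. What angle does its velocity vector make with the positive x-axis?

θ = arctan(vᵧ/vₓ) = arctan(5.01/14.56) = 18.99°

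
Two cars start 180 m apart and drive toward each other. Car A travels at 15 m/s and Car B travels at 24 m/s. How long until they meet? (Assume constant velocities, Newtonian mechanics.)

Combined speed: v_combined = 15 + 24 = 39 m/s
Time to meet: t = d/v_combined = 180/39 = 4.62 s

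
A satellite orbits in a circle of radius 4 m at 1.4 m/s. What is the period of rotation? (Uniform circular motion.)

T = 2πr/v = 2π×4/1.4 = 17.95 s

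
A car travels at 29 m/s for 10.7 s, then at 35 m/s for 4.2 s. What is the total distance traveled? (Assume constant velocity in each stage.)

d₁ = v₁t₁ = 29 × 10.7 = 310.3 m
d₂ = v₂t₂ = 35 × 4.2 = 147.0 m
d_total = 310.3 + 147.0 = 457.3 m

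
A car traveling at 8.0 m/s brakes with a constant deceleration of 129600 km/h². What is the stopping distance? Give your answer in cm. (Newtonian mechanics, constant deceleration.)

a = 129600 km/h² × 7.716049382716049e-05 = 10.0 m/s²
d = v₀² / (2a) = 8.0² / (2 × 10.0) = 64.0 / 20.0 = 3.2 m
d = 3.2 m / 0.01 = 320.0 cm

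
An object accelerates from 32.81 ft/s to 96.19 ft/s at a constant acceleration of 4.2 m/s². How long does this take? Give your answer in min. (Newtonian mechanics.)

v₀ = 32.81 ft/s × 0.3048 = 10.0005 m/s
v = 96.19 ft/s × 0.3048 = 29.3187 m/s
t = (v - v₀) / a = (29.3187 - 10.0005) / 4.2 = 4.59957 s
t = 4.59957 s / 60.0 = 0.07666 min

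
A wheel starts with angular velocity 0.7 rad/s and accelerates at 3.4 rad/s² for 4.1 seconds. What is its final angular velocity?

ω = ω₀ + αt = 0.7 + 3.4 × 4.1 = 14.64 rad/s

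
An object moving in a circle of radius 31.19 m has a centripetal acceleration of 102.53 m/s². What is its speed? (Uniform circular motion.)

v = √(a_c × r) = √(102.53 × 31.19) = 56.55 m/s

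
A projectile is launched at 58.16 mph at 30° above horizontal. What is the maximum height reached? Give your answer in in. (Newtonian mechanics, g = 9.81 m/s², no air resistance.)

v₀ = 58.16 mph × 0.44704 = 25.9998 m/s
H = v₀² × sin²(θ) / (2g) = 25.9998² × sin(30°)² / (2 × 9.81) = 675.99 × 0.25 / 19.62 = 8.61353 m
H = 8.61353 m / 0.0254 = 339.1 in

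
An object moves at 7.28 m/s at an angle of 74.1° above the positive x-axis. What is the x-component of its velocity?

vₓ = v cos(θ) = 7.28 × cos(74.1°) = 1.99 m/s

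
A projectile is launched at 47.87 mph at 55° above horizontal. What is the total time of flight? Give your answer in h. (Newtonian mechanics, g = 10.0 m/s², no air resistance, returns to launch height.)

v₀ = 47.87 mph × 0.44704 = 21.3998 m/s
T = 2 × v₀ × sin(θ) / g = 2 × 21.3998 × sin(55°) / 10.0 = 2 × 21.3998 × 0.819152 / 10.0 = 3.50594 s
T = 3.50594 s / 3600.0 = 0.0009739 h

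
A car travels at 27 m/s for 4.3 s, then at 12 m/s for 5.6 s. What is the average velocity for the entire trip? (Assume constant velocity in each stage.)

d₁ = v₁t₁ = 27 × 4.3 = 116.1 m
d₂ = v₂t₂ = 12 × 5.6 = 67.2 m
d_total = 183.3 m, t_total = 9.9 s
v_avg = d_total/t_total = 183.3/9.9 = 18.52 m/s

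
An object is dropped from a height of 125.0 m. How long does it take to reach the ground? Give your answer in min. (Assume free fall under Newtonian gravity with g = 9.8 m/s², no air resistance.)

t = √(2h/g) = √(2 × 125.0 / 9.8) = 5.05076 s
t = 5.05076 s / 60.0 = 0.08418 min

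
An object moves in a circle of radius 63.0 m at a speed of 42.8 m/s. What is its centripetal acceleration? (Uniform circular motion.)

a_c = v²/r = 42.8²/63.0 = 1831.84/63.0 = 29.08 m/s²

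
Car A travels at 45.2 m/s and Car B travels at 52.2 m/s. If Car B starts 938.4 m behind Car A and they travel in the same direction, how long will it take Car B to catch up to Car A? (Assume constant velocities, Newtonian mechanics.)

Relative speed: v_rel = 52.2 - 45.2 = 7.0 m/s
Time to catch: t = d₀/v_rel = 938.4/7.0 = 134.06 s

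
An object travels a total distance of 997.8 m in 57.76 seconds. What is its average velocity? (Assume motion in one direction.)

v_avg = Δd / Δt = 997.8 / 57.76 = 17.27 m/s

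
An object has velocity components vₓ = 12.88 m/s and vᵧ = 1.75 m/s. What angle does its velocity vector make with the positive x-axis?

θ = arctan(vᵧ/vₓ) = arctan(1.75/12.88) = 7.74°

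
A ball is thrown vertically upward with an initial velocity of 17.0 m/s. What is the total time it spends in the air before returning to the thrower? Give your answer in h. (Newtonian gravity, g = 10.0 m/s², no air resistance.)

t_total = 2 × v₀ / g = 2 × 17.0 / 10.0 = 3.4 s
t_total = 3.4 s / 3600.0 = 0.0009444 h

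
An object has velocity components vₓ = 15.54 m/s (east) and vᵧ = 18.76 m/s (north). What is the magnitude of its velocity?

|v| = √(vₓ² + vᵧ²) = √(15.54² + 18.76²) = √(593.4292) = 24.36 m/s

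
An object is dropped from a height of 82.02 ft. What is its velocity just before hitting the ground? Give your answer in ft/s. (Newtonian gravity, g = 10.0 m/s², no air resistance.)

h = 82.02 ft × 0.3048 = 24.9997 m
v = √(2gh) = √(2 × 10.0 × 24.9997) = 22.3605 m/s
v = 22.3605 m/s / 0.3048 = 73.36 ft/s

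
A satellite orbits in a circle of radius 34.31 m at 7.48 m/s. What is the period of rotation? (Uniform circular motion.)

T = 2πr/v = 2π×34.31/7.48 = 28.82 s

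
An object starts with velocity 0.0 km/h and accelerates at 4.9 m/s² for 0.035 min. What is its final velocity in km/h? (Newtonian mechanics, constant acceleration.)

v₀ = 0.0 km/h × 0.2777777777777778 = 0.0 m/s
t = 0.035 min × 60.0 = 2.1 s
v = v₀ + a × t = 0.0 + 4.9 × 2.1 = 10.29 m/s
v = 10.29 m/s / 0.2777777777777778 = 37.04 km/h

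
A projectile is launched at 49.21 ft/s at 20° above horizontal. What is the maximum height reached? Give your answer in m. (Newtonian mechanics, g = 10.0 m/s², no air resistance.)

v₀ = 49.21 ft/s × 0.3048 = 14.9992 m/s
H = v₀² × sin²(θ) / (2g) = 14.9992² × sin(20°)² / (2 × 10.0) = 224.976 × 0.116978 / 20.0 = 1.316 m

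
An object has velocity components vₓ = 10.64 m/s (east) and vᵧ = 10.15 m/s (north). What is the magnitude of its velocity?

|v| = √(vₓ² + vᵧ²) = √(10.64² + 10.15²) = √(216.2321) = 14.7 m/s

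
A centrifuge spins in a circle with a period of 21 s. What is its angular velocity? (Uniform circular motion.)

ω = 2π/T = 2π/21 = 0.2992 rad/s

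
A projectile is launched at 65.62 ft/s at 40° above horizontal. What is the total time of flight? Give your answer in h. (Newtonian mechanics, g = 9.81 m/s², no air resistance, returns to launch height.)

v₀ = 65.62 ft/s × 0.3048 = 20.001 m/s
T = 2 × v₀ × sin(θ) / g = 2 × 20.001 × sin(40°) / 9.81 = 2 × 20.001 × 0.642788 / 9.81 = 2.62108 s
T = 2.62108 s / 3600.0 = 0.0007281 h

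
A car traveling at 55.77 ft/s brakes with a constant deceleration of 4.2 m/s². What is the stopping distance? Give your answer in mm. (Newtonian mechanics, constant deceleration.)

v₀ = 55.77 ft/s × 0.3048 = 16.9987 m/s
d = v₀² / (2a) = 16.9987² / (2 × 4.2) = 288.956 / 8.4 = 34.3995 m
d = 34.3995 m / 0.001 = 34400 mm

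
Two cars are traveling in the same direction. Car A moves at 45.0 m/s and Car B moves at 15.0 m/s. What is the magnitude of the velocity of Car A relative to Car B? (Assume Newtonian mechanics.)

v_rel = |v_A - v_B| = |45.0 - 15.0| = 30.0 m/s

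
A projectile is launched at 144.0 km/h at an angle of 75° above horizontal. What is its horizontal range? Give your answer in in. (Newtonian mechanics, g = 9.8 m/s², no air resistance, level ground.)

v₀ = 144.0 km/h × 0.2777777777777778 = 40.0 m/s
R = v₀² × sin(2θ) / g = 40.0² × sin(2 × 75°) / 9.8 = 1600.0 × 0.5 / 9.8 = 81.6327 m
R = 81.6327 m / 0.0254 = 3214 in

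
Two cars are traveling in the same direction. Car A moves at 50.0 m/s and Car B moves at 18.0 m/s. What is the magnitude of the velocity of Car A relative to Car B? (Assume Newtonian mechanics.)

v_rel = |v_A - v_B| = |50.0 - 18.0| = 32.0 m/s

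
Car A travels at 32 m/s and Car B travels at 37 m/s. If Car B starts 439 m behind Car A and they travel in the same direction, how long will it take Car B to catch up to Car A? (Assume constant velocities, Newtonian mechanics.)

Relative speed: v_rel = 37 - 32 = 5 m/s
Time to catch: t = d₀/v_rel = 439/5 = 87.8 s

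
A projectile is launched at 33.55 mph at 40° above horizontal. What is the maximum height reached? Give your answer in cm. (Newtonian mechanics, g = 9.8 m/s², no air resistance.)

v₀ = 33.55 mph × 0.44704 = 14.9982 m/s
H = v₀² × sin²(θ) / (2g) = 14.9982² × sin(40°)² / (2 × 9.8) = 224.946 × 0.413176 / 19.6 = 4.74195 m
H = 4.74195 m / 0.01 = 474.2 cm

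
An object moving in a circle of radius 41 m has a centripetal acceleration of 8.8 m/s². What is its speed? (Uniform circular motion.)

v = √(a_c × r) = √(8.8 × 41) = 18.99 m/s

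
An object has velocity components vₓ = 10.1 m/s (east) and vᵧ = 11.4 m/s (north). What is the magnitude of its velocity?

|v| = √(vₓ² + vᵧ²) = √(10.1² + 11.4²) = √(231.97) = 15.23 m/s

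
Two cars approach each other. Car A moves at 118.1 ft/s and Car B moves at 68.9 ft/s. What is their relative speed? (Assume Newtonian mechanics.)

v_rel = v_A + v_B = 118.1 + 68.9 = 187.0 ft/s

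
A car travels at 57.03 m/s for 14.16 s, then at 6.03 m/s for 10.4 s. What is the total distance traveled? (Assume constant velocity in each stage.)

d₁ = v₁t₁ = 57.03 × 14.16 = 807.5448 m
d₂ = v₂t₂ = 6.03 × 10.4 = 62.712 m
d_total = 807.5448 + 62.712 = 870.26 m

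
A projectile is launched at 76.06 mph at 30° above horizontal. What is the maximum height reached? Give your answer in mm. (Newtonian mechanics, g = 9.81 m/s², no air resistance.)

v₀ = 76.06 mph × 0.44704 = 34.0019 m/s
H = v₀² × sin²(θ) / (2g) = 34.0019² × sin(30°)² / (2 × 9.81) = 1156.13 × 0.25 / 19.62 = 14.7315 m
H = 14.7315 m / 0.001 = 14730 mm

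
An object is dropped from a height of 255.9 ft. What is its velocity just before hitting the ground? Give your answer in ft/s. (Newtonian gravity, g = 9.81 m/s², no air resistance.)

h = 255.9 ft × 0.3048 = 77.9983 m
v = √(2gh) = √(2 × 9.81 × 77.9983) = 39.1194 m/s
v = 39.1194 m/s / 0.3048 = 128.3 ft/s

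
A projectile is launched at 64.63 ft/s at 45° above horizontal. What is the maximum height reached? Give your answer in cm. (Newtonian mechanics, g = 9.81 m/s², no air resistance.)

v₀ = 64.63 ft/s × 0.3048 = 19.6992 m/s
H = v₀² × sin²(θ) / (2g) = 19.6992² × sin(45°)² / (2 × 9.81) = 388.058 × 0.5 / 19.62 = 9.88935 m
H = 9.88935 m / 0.01 = 988.9 cm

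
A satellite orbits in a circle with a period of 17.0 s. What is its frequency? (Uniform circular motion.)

f = 1/T = 1/17.0 = 0.0588 Hz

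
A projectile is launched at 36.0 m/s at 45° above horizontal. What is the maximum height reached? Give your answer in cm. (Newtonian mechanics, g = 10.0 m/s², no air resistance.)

H = v₀² × sin²(θ) / (2g) = 36.0² × sin(45°)² / (2 × 10.0) = 1296.0 × 0.5 / 20.0 = 32.4 m
H = 32.4 m / 0.01 = 3240 cm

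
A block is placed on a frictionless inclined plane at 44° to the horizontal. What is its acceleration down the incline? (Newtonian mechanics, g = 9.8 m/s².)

a = g sin(θ) = 9.8 × sin(44°) = 9.8 × 0.6947 = 6.81 m/s²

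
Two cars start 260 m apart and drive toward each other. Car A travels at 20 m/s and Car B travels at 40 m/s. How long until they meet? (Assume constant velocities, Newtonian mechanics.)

Combined speed: v_combined = 20 + 40 = 60 m/s
Time to meet: t = d/v_combined = 260/60 = 4.33 s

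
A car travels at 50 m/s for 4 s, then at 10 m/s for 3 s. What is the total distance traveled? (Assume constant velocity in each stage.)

d₁ = v₁t₁ = 50 × 4 = 200 m
d₂ = v₂t₂ = 10 × 3 = 30 m
d_total = 200 + 30 = 230 m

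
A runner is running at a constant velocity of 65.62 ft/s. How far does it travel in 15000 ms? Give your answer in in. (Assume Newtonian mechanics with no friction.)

v = 65.62 ft/s × 0.3048 = 20.001 m/s
t = 15000 ms × 0.001 = 15.0 s
d = v × t = 20.001 × 15.0 = 300.015 m
d = 300.015 m / 0.0254 = 11810 in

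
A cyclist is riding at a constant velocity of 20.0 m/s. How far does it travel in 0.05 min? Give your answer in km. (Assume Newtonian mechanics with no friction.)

t = 0.05 min × 60.0 = 3.0 s
d = v × t = 20.0 × 3.0 = 60.0 m
d = 60.0 m / 1000.0 = 0.06 km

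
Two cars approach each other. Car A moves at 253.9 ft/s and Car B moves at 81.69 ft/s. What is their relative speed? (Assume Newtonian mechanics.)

v_rel = v_A + v_B = 253.9 + 81.69 = 335.59 ft/s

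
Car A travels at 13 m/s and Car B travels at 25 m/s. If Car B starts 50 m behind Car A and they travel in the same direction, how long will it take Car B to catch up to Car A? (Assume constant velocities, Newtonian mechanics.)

Relative speed: v_rel = 25 - 13 = 12 m/s
Time to catch: t = d₀/v_rel = 50/12 = 4.17 s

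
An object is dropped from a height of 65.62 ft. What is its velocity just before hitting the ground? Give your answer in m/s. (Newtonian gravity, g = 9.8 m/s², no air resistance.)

h = 65.62 ft × 0.3048 = 20.001 m
v = √(2gh) = √(2 × 9.8 × 20.001) = 19.8 m/s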